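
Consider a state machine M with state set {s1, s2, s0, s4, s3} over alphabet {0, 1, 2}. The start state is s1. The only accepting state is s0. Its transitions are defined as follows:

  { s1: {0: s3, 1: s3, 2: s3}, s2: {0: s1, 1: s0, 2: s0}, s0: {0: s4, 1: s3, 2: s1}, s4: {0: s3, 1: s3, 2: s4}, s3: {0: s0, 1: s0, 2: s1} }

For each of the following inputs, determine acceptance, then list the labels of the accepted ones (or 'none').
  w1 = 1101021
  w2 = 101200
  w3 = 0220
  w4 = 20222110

w2, w3

w1:
  start at s1
  read '1': s1 → s3
  read '1': s3 → s0
  read '0': s0 → s4
  read '1': s4 → s3
  read '0': s3 → s0
  read '2': s0 → s1
  read '1': s1 → s3
  end s3, rejected
w2:
  start at s1
  read '1': s1 → s3
  read '0': s3 → s0
  read '1': s0 → s3
  read '2': s3 → s1
  read '0': s1 → s3
  read '0': s3 → s0
  end s0, accepted
w3:
  start at s1
  read '0': s1 → s3
  read '2': s3 → s1
  read '2': s1 → s3
  read '0': s3 → s0
  end s0, accepted
w4:
  start at s1
  read '2': s1 → s3
  read '0': s3 → s0
  read '2': s0 → s1
  read '2': s1 → s3
  read '2': s3 → s1
  read '1': s1 → s3
  read '1': s3 → s0
  read '0': s0 → s4
  end s4, rejected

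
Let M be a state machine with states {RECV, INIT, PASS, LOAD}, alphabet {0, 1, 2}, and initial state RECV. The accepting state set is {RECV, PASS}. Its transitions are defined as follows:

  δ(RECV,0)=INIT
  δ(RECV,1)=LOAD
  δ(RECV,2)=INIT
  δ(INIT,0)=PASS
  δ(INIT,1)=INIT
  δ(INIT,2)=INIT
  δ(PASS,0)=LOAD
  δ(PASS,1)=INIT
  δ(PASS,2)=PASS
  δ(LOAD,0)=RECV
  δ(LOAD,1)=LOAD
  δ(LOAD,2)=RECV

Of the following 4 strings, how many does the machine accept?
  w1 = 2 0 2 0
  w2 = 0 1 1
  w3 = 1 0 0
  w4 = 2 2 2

w1:
  start at RECV
  read '2': RECV → INIT
  read '0': INIT → PASS
  read '2': PASS → PASS
  read '0': PASS → LOAD
  end LOAD, rejected
w2:
  start at RECV
  read '0': RECV → INIT
  read '1': INIT → INIT
  read '1': INIT → INIT
  end INIT, rejected
w3:
  start at RECV
  read '1': RECV → LOAD
  read '0': LOAD → RECV
  read '0': RECV → INIT
  end INIT, rejected
w4:
  start at RECV
  read '2': RECV → INIT
  read '2': INIT → INIT
  read '2': INIT → INIT
  end INIT, rejected

0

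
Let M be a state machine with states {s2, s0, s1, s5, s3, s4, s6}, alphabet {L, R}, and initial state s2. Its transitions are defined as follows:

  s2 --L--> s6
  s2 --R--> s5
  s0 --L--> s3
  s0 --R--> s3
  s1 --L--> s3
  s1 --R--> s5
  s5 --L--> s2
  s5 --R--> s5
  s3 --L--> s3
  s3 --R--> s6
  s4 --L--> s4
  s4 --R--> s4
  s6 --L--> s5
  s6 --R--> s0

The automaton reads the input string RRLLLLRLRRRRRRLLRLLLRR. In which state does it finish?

s2 → s5 → s5 → s2 → s6 → s5 → s2 → s5 → s2 → s5 → s5 → s5 → s5 → s5 → s5 → s2 → s6 → s0 → s3 → s3 → s3 → s6 → s0

s0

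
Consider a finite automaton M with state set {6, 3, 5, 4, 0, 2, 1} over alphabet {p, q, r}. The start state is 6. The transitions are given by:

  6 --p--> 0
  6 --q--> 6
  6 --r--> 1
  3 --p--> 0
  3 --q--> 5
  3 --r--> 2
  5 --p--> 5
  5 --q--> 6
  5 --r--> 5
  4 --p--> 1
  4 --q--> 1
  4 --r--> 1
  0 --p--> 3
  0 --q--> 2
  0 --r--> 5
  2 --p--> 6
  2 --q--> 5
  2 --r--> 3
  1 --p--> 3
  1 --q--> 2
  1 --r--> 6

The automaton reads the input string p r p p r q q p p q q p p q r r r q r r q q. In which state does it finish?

6

Trace: 6 -p-> 0 -r-> 5 -p-> 5 -p-> 5 -r-> 5 -q-> 6 -q-> 6 -p-> 0 -p-> 3 -q-> 5 -q-> 6 -p-> 0 -p-> 3 -q-> 5 -r-> 5 -r-> 5 -r-> 5 -q-> 6 -r-> 1 -r-> 6 -q-> 6 -q-> 6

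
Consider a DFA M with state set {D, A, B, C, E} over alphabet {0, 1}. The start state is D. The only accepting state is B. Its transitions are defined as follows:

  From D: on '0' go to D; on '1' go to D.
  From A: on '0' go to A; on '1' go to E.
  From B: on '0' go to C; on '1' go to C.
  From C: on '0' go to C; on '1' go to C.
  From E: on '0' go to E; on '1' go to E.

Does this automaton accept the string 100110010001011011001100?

Trace: D -1-> D -0-> D -0-> D -1-> D -1-> D -0-> D -0-> D -1-> D -0-> D -0-> D -0-> D -1-> D -0-> D -1-> D -1-> D -0-> D -1-> D -1-> D -0-> D -0-> D -1-> D -1-> D -0-> D -0-> D
End state D is not accepting.

No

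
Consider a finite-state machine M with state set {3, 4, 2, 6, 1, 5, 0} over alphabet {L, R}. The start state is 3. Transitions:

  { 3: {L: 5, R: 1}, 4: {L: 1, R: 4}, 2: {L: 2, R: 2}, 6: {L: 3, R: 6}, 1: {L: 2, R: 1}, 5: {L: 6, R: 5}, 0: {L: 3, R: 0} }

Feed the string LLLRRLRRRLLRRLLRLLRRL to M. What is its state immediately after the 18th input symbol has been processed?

2

3 → 5 → 6 → 3 → 1 → 1 → 2 → 2 → 2 → 2 → 2 → 2 → 2 → 2 → 2 → 2 → 2 → 2 → 2
After 18 symbols: 2.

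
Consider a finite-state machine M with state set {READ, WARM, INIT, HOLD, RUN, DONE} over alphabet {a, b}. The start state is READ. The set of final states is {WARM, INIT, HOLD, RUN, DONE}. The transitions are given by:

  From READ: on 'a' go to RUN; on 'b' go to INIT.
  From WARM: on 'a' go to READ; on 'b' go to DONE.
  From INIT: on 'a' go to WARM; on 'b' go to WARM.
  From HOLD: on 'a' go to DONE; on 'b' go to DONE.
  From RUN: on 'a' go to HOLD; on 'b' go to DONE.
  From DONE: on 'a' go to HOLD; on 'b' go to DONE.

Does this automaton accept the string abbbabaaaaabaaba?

Yes

READ → RUN → DONE → DONE → DONE → HOLD → DONE → HOLD → DONE → HOLD → DONE → HOLD → DONE → HOLD → DONE → DONE → HOLD
End state HOLD is accepting.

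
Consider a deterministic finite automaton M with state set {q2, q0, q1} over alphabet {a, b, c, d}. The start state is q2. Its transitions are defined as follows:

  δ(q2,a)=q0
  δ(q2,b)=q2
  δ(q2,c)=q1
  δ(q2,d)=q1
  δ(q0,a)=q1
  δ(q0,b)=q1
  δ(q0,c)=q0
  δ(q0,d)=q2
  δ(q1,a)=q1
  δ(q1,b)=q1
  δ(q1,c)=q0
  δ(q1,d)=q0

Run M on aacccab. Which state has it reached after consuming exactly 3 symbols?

Trace: q2 -a-> q0 -a-> q1 -c-> q0
After 3 symbols: q0.

q0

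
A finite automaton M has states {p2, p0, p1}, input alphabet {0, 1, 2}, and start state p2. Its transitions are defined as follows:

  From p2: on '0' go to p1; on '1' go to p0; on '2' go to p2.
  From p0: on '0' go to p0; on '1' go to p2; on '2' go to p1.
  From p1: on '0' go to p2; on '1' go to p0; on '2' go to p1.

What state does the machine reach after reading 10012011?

p2 → p0 → p0 → p0 → p2 → p2 → p1 → p0 → p2

p2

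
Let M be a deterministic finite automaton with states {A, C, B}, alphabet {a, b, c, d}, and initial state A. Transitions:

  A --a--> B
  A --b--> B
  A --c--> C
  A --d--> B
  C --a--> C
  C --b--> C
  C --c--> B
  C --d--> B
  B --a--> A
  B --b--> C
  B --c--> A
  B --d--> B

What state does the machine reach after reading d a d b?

A → B → A → B → C

C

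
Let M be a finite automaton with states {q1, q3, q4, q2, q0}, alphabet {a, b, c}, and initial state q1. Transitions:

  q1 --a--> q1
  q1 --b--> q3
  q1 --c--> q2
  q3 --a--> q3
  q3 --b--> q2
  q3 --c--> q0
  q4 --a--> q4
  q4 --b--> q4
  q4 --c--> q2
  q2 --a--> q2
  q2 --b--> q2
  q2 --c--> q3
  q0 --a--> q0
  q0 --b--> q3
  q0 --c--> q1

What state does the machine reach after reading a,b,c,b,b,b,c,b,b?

q2

q1 → q1 → q3 → q0 → q3 → q2 → q2 → q3 → q2 → q2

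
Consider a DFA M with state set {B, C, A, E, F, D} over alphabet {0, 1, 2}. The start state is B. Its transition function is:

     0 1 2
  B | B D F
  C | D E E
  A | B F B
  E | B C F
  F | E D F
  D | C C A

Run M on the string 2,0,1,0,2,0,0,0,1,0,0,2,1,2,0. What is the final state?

E

start at B
read '2': B → F
read '0': F → E
read '1': E → C
read '0': C → D
read '2': D → A
read '0': A → B
read '0': B → B
read '0': B → B
read '1': B → D
read '0': D → C
read '0': C → D
read '2': D → A
read '1': A → F
read '2': F → F
read '0': F → E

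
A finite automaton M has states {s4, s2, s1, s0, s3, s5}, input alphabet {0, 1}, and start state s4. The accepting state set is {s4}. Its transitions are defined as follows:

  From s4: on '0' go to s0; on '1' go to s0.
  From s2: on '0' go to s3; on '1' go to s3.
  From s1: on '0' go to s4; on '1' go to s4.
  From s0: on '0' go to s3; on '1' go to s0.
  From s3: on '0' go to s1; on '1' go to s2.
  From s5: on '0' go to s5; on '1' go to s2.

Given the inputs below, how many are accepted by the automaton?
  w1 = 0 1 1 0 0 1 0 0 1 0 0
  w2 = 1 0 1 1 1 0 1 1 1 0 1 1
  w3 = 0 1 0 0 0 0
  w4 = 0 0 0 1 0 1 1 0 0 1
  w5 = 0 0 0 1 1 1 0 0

w1: s4 → s0 → s0 → s0 → s3 → s1 → s4 → s0 → s3 → s2 → s3 → s1  → end s1, rejected
w2: s4 → s0 → s3 → s2 → s3 → s2 → s3 → s2 → s3 → s2 → s3 → s2 → s3  → end s3, rejected
w3: s4 → s0 → s0 → s3 → s1 → s4 → s0  → end s0, rejected
w4: s4 → s0 → s3 → s1 → s4 → s0 → s0 → s0 → s3 → s1 → s4  → end s4, accepted
w5: s4 → s0 → s3 → s1 → s4 → s0 → s0 → s3 → s1  → end s1, rejected

1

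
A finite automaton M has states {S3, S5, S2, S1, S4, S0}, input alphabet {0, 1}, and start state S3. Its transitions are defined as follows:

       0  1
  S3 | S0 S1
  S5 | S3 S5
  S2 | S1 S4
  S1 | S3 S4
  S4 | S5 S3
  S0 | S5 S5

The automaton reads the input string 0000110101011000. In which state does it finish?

S3 → S0 → S5 → S3 → S0 → S5 → S5 → S3 → S1 → S3 → S1 → S3 → S1 → S4 → S5 → S3 → S0

S0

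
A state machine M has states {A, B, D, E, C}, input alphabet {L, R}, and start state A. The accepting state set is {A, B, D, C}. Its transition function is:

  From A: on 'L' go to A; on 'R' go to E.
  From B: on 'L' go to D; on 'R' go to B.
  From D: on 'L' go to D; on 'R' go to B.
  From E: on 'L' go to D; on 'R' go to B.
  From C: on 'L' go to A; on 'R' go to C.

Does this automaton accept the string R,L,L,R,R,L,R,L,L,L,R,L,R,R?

Yes

start at A
read 'R': A → E
read 'L': E → D
read 'L': D → D
read 'R': D → B
read 'R': B → B
read 'L': B → D
read 'R': D → B
read 'L': B → D
read 'L': D → D
read 'L': D → D
read 'R': D → B
read 'L': B → D
read 'R': D → B
read 'R': B → B
End state B is accepting.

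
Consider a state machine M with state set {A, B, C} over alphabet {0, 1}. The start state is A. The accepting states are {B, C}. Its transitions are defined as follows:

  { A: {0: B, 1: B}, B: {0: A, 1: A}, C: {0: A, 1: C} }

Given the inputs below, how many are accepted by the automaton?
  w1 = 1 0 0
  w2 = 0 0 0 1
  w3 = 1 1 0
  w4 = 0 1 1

3

w1: A → B → A → B  → end B, accepted
w2: A → B → A → B → A  → end A, rejected
w3: A → B → A → B  → end B, accepted
w4: A → B → A → B  → end B, accepted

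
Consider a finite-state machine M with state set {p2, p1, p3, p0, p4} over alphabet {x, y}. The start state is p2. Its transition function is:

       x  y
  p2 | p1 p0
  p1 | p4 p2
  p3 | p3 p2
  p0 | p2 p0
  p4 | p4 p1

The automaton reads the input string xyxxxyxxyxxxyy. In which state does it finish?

p2

p2 → p1 → p2 → p1 → p4 → p4 → p1 → p4 → p4 → p1 → p4 → p4 → p4 → p1 → p2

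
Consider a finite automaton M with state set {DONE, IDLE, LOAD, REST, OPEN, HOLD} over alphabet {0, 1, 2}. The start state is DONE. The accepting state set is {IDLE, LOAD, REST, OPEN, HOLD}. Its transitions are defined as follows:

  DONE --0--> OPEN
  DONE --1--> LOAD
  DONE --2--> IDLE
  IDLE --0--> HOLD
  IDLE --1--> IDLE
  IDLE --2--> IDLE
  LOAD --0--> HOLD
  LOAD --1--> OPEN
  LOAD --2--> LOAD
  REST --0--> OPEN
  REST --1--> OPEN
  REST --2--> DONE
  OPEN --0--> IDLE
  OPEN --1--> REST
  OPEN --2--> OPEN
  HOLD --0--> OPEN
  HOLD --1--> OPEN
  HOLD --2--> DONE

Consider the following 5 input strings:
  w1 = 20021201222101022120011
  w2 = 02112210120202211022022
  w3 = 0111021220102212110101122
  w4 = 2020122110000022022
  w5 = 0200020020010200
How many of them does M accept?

w1:
  start at DONE
  read '2': DONE → IDLE
  read '0': IDLE → HOLD
  read '0': HOLD → OPEN
  read '2': OPEN → OPEN
  read '1': OPEN → REST
  read '2': REST → DONE
  read '0': DONE → OPEN
  read '1': OPEN → REST
  read '2': REST → DONE
  read '2': DONE → IDLE
  read '2': IDLE → IDLE
  read '1': IDLE → IDLE
  read '0': IDLE → HOLD
  read '1': HOLD → OPEN
  read '0': OPEN → IDLE
  read '2': IDLE → IDLE
  read '2': IDLE → IDLE
  read '1': IDLE → IDLE
  read '2': IDLE → IDLE
  read '0': IDLE → HOLD
  read '0': HOLD → OPEN
  read '1': OPEN → REST
  read '1': REST → OPEN
  end OPEN, accepted
w2:
  start at DONE
  read '0': DONE → OPEN
  read '2': OPEN → OPEN
  read '1': OPEN → REST
  read '1': REST → OPEN
  read '2': OPEN → OPEN
  read '2': OPEN → OPEN
  read '1': OPEN → REST
  read '0': REST → OPEN
  read '1': OPEN → REST
  read '2': REST → DONE
  read '0': DONE → OPEN
  read '2': OPEN → OPEN
  read '0': OPEN → IDLE
  read '2': IDLE → IDLE
  read '2': IDLE → IDLE
  read '1': IDLE → IDLE
  read '1': IDLE → IDLE
  read '0': IDLE → HOLD
  read '2': HOLD → DONE
  read '2': DONE → IDLE
  read '0': IDLE → HOLD
  read '2': HOLD → DONE
  read '2': DONE → IDLE
  end IDLE, accepted
w3:
  start at DONE
  read '0': DONE → OPEN
  read '1': OPEN → REST
  read '1': REST → OPEN
  read '1': OPEN → REST
  read '0': REST → OPEN
  read '2': OPEN → OPEN
  read '1': OPEN → REST
  read '2': REST → DONE
  read '2': DONE → IDLE
  read '0': IDLE → HOLD
  read '1': HOLD → OPEN
  read '0': OPEN → IDLE
  read '2': IDLE → IDLE
  read '2': IDLE → IDLE
  read '1': IDLE → IDLE
  read '2': IDLE → IDLE
  read '1': IDLE → IDLE
  read '1': IDLE → IDLE
  read '0': IDLE → HOLD
  read '1': HOLD → OPEN
  read '0': OPEN → IDLE
  read '1': IDLE → IDLE
  read '1': IDLE → IDLE
  read '2': IDLE → IDLE
  read '2': IDLE → IDLE
  end IDLE, accepted
w4:
  start at DONE
  read '2': DONE → IDLE
  read '0': IDLE → HOLD
  read '2': HOLD → DONE
  read '0': DONE → OPEN
  read '1': OPEN → REST
  read '2': REST → DONE
  read '2': DONE → IDLE
  read '1': IDLE → IDLE
  read '1': IDLE → IDLE
  read '0': IDLE → HOLD
  read '0': HOLD → OPEN
  read '0': OPEN → IDLE
  read '0': IDLE → HOLD
  read '0': HOLD → OPEN
  read '2': OPEN → OPEN
  read '2': OPEN → OPEN
  read '0': OPEN → IDLE
  read '2': IDLE → IDLE
  read '2': IDLE → IDLE
  end IDLE, accepted
w5:
  start at DONE
  read '0': DONE → OPEN
  read '2': OPEN → OPEN
  read '0': OPEN → IDLE
  read '0': IDLE → HOLD
  read '0': HOLD → OPEN
  read '2': OPEN → OPEN
  read '0': OPEN → IDLE
  read '0': IDLE → HOLD
  read '2': HOLD → DONE
  read '0': DONE → OPEN
  read '0': OPEN → IDLE
  read '1': IDLE → IDLE
  read '0': IDLE → HOLD
  read '2': HOLD → DONE
  read '0': DONE → OPEN
  read '0': OPEN → IDLE
  end IDLE, accepted

5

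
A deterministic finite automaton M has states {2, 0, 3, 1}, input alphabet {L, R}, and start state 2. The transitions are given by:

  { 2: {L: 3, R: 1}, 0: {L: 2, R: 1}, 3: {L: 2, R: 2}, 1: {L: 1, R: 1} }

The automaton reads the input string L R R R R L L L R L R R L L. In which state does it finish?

Trace: 2 -L-> 3 -R-> 2 -R-> 1 -R-> 1 -R-> 1 -L-> 1 -L-> 1 -L-> 1 -R-> 1 -L-> 1 -R-> 1 -R-> 1 -L-> 1 -L-> 1

1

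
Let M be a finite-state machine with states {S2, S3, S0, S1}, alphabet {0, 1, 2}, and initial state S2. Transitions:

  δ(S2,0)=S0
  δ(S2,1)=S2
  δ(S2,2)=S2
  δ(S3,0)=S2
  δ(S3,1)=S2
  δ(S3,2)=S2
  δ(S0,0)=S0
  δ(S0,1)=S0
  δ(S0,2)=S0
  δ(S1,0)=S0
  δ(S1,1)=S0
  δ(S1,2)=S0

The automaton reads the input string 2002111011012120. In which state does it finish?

S0

Trace: S2 -2-> S2 -0-> S0 -0-> S0 -2-> S0 -1-> S0 -1-> S0 -1-> S0 -0-> S0 -1-> S0 -1-> S0 -0-> S0 -1-> S0 -2-> S0 -1-> S0 -2-> S0 -0-> S0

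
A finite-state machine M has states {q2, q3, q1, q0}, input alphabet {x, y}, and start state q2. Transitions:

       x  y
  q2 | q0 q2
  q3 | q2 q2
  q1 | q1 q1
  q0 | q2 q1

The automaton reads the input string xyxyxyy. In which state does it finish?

Trace: q2 -x-> q0 -y-> q1 -x-> q1 -y-> q1 -x-> q1 -y-> q1 -y-> q1

q1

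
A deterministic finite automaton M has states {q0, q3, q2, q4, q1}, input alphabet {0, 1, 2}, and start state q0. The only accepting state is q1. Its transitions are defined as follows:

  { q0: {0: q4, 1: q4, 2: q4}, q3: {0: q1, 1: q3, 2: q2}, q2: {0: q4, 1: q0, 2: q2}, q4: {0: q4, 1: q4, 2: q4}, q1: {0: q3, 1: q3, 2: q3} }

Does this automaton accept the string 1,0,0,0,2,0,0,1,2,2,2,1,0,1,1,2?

Trace: q0 -1-> q4 -0-> q4 -0-> q4 -0-> q4 -2-> q4 -0-> q4 -0-> q4 -1-> q4 -2-> q4 -2-> q4 -2-> q4 -1-> q4 -0-> q4 -1-> q4 -1-> q4 -2-> q4
End state q4 is not accepting.

No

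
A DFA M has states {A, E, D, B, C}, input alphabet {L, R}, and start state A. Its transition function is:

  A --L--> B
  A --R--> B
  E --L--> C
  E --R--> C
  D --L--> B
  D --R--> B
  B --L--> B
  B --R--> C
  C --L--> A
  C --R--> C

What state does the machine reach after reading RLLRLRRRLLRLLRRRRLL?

Trace: A -R-> B -L-> B -L-> B -R-> C -L-> A -R-> B -R-> C -R-> C -L-> A -L-> B -R-> C -L-> A -L-> B -R-> C -R-> C -R-> C -R-> C -L-> A -L-> B

B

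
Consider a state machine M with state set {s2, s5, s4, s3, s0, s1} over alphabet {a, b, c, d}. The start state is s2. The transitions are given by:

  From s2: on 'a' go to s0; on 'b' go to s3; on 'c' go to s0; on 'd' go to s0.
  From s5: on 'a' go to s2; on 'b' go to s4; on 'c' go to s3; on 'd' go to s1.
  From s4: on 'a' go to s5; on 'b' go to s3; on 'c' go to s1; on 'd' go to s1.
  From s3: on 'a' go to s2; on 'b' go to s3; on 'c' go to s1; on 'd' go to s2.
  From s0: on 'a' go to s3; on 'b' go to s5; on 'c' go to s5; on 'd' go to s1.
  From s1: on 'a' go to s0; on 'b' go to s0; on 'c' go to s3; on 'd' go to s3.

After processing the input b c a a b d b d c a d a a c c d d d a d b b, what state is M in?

Trace: s2 -b-> s3 -c-> s1 -a-> s0 -a-> s3 -b-> s3 -d-> s2 -b-> s3 -d-> s2 -c-> s0 -a-> s3 -d-> s2 -a-> s0 -a-> s3 -c-> s1 -c-> s3 -d-> s2 -d-> s0 -d-> s1 -a-> s0 -d-> s1 -b-> s0 -b-> s5

s5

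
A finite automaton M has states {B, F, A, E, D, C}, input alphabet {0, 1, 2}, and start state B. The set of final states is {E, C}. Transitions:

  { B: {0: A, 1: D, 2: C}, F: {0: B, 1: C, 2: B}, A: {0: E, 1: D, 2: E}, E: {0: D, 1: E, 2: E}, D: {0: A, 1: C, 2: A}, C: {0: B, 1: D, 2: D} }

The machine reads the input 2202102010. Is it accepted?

No

B → C → D → A → E → E → D → A → E → E → D
End state D is not accepting.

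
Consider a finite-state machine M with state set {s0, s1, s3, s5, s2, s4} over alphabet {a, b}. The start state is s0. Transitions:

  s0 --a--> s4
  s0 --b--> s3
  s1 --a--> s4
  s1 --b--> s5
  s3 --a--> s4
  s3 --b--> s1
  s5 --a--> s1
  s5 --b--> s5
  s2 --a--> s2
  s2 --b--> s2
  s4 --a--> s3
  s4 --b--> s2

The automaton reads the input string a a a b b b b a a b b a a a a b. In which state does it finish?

Trace: s0 -a-> s4 -a-> s3 -a-> s4 -b-> s2 -b-> s2 -b-> s2 -b-> s2 -a-> s2 -a-> s2 -b-> s2 -b-> s2 -a-> s2 -a-> s2 -a-> s2 -a-> s2 -b-> s2

s2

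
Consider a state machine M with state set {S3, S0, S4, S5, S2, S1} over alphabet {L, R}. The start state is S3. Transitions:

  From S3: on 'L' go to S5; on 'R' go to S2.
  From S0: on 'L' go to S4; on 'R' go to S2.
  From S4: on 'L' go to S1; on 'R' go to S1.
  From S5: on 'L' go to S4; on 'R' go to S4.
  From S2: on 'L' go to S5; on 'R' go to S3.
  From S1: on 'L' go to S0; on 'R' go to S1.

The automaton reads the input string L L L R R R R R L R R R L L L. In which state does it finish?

S1

start at S3
read 'L': S3 → S5
read 'L': S5 → S4
read 'L': S4 → S1
read 'R': S1 → S1
read 'R': S1 → S1
read 'R': S1 → S1
read 'R': S1 → S1
read 'R': S1 → S1
read 'L': S1 → S0
read 'R': S0 → S2
read 'R': S2 → S3
read 'R': S3 → S2
read 'L': S2 → S5
read 'L': S5 → S4
read 'L': S4 → S1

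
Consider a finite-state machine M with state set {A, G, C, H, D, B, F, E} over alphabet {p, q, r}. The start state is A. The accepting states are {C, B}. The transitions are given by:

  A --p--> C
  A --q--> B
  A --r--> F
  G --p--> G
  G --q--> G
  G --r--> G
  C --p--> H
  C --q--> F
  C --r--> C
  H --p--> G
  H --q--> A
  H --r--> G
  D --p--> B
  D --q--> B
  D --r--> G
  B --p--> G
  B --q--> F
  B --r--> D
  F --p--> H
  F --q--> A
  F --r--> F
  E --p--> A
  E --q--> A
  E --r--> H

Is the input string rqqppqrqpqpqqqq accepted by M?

No

start at A
read 'r': A → F
read 'q': F → A
read 'q': A → B
read 'p': B → G
read 'p': G → G
read 'q': G → G
read 'r': G → G
read 'q': G → G
read 'p': G → G
read 'q': G → G
read 'p': G → G
read 'q': G → G
read 'q': G → G
read 'q': G → G
read 'q': G → G
End state G is not accepting.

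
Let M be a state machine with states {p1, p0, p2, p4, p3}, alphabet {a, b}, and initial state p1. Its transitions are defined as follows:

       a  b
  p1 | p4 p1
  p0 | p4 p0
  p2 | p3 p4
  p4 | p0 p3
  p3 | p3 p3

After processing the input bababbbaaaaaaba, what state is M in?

p3

Trace: p1 -b-> p1 -a-> p4 -b-> p3 -a-> p3 -b-> p3 -b-> p3 -b-> p3 -a-> p3 -a-> p3 -a-> p3 -a-> p3 -a-> p3 -a-> p3 -b-> p3 -a-> p3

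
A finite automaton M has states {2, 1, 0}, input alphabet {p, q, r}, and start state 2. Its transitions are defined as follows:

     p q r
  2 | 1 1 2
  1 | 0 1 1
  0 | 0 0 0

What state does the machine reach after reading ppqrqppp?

start at 2
read 'p': 2 → 1
read 'p': 1 → 0
read 'q': 0 → 0
read 'r': 0 → 0
read 'q': 0 → 0
read 'p': 0 → 0
read 'p': 0 → 0
read 'p': 0 → 0

0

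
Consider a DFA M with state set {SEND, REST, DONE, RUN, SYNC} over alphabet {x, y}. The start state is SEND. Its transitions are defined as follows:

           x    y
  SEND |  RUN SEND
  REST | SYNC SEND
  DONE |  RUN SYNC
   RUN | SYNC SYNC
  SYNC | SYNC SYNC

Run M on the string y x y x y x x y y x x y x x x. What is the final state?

SYNC

SEND → SEND → RUN → SYNC → SYNC → SYNC → SYNC → SYNC → SYNC → SYNC → SYNC → SYNC → SYNC → SYNC → SYNC → SYNC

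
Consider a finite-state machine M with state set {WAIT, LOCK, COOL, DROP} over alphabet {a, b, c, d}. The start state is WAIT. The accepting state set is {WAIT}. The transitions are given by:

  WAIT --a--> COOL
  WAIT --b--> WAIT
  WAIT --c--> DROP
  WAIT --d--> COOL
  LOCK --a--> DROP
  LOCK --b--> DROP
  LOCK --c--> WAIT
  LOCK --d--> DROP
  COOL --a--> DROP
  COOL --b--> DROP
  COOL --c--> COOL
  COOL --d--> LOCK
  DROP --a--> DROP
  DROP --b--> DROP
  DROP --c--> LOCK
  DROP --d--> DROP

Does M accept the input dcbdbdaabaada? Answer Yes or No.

No

WAIT → COOL → COOL → DROP → DROP → DROP → DROP → DROP → DROP → DROP → DROP → DROP → DROP → DROP
End state DROP is not accepting.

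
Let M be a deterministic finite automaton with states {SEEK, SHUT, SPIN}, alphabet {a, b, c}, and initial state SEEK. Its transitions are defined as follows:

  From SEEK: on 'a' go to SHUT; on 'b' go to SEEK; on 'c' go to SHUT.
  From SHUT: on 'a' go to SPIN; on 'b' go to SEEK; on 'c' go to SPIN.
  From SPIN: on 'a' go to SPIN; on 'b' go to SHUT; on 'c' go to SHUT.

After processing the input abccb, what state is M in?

start at SEEK
read 'a': SEEK → SHUT
read 'b': SHUT → SEEK
read 'c': SEEK → SHUT
read 'c': SHUT → SPIN
read 'b': SPIN → SHUT

SHUT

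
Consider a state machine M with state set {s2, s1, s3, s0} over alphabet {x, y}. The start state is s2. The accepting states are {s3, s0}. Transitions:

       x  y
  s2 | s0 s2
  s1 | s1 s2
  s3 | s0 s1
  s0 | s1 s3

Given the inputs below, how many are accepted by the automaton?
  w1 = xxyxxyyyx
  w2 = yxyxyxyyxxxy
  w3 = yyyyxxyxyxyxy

2

w1: s2 → s0 → s1 → s2 → s0 → s1 → s2 → s2 → s2 → s0  → end s0, accepted
w2: s2 → s2 → s0 → s3 → s0 → s3 → s0 → s3 → s1 → s1 → s1 → s1 → s2  → end s2, rejected
w3: s2 → s2 → s2 → s2 → s2 → s0 → s1 → s2 → s0 → s3 → s0 → s3 → s0 → s3  → end s3, accepted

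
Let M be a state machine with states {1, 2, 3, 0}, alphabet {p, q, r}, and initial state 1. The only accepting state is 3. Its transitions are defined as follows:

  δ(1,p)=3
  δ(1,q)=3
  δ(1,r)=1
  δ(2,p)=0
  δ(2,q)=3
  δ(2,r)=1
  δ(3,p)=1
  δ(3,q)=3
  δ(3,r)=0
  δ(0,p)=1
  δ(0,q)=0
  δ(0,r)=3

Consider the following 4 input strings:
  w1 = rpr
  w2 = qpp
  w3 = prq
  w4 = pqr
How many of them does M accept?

w1: 1 → 1 → 3 → 0  → end 0, rejected
w2: 1 → 3 → 1 → 3  → end 3, accepted
w3: 1 → 3 → 0 → 0  → end 0, rejected
w4: 1 → 3 → 3 → 0  → end 0, rejected

1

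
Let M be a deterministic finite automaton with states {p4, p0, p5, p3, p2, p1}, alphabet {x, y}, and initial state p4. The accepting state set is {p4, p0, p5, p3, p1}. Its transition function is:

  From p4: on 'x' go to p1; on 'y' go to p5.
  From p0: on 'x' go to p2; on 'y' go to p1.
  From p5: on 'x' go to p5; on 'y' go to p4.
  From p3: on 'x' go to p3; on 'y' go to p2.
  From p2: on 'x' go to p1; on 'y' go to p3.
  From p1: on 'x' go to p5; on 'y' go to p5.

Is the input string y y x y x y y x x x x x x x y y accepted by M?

start at p4
read 'y': p4 → p5
read 'y': p5 → p4
read 'x': p4 → p1
read 'y': p1 → p5
read 'x': p5 → p5
read 'y': p5 → p4
read 'y': p4 → p5
read 'x': p5 → p5
read 'x': p5 → p5
read 'x': p5 → p5
read 'x': p5 → p5
read 'x': p5 → p5
read 'x': p5 → p5
read 'x': p5 → p5
read 'y': p5 → p4
read 'y': p4 → p5
End state p5 is accepting.

Yes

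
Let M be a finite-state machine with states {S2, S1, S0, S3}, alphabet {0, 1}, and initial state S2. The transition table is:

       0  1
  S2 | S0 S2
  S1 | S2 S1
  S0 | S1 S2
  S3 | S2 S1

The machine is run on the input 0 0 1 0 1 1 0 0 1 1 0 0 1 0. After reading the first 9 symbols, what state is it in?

S1

S2 → S0 → S1 → S1 → S2 → S2 → S2 → S0 → S1 → S1
After 9 symbols: S1.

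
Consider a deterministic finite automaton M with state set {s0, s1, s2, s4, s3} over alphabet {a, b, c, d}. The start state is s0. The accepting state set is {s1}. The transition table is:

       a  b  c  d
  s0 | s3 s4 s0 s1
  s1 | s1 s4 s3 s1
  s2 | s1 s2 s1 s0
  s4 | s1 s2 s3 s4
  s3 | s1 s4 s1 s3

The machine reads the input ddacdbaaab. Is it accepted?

No

start at s0
read 'd': s0 → s1
read 'd': s1 → s1
read 'a': s1 → s1
read 'c': s1 → s3
read 'd': s3 → s3
read 'b': s3 → s4
read 'a': s4 → s1
read 'a': s1 → s1
read 'a': s1 → s1
read 'b': s1 → s4
End state s4 is not accepting.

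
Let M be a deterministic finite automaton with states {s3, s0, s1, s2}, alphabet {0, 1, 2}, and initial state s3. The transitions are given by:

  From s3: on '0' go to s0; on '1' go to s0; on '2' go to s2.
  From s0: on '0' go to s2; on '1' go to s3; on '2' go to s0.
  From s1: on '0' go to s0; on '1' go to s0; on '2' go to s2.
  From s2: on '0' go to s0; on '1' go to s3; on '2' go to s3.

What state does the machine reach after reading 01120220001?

s3

start at s3
read '0': s3 → s0
read '1': s0 → s3
read '1': s3 → s0
read '2': s0 → s0
read '0': s0 → s2
read '2': s2 → s3
read '2': s3 → s2
read '0': s2 → s0
read '0': s0 → s2
read '0': s2 → s0
read '1': s0 → s3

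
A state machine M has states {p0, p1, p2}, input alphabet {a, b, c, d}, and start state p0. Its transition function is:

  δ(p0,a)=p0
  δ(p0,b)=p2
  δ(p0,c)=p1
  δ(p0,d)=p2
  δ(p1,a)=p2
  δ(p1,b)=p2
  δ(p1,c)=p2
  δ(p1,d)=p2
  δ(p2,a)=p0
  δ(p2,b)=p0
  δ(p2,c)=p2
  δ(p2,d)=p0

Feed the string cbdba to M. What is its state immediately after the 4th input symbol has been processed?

p2

p0 → p1 → p2 → p0 → p2
After 4 symbols: p2.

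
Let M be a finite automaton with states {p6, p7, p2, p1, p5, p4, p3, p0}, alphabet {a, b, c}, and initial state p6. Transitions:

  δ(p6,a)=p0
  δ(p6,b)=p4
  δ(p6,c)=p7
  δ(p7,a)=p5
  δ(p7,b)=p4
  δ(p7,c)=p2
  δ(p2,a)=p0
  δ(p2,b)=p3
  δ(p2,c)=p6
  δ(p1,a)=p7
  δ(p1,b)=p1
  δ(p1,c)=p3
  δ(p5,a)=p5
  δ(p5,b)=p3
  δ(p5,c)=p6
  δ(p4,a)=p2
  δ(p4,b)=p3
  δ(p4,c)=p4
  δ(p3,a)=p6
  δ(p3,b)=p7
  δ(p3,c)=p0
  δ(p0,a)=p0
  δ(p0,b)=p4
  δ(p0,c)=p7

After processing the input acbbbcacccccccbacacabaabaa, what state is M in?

p0

Trace: p6 -a-> p0 -c-> p7 -b-> p4 -b-> p3 -b-> p7 -c-> p2 -a-> p0 -c-> p7 -c-> p2 -c-> p6 -c-> p7 -c-> p2 -c-> p6 -c-> p7 -b-> p4 -a-> p2 -c-> p6 -a-> p0 -c-> p7 -a-> p5 -b-> p3 -a-> p6 -a-> p0 -b-> p4 -a-> p2 -a-> p0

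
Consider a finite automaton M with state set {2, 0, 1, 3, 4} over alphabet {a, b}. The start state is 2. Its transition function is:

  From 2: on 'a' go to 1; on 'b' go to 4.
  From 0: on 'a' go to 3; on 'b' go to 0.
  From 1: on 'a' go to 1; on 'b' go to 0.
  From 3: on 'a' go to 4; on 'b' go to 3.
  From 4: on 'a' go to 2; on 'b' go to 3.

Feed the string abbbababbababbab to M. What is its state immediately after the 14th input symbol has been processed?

3

Trace: 2 -a-> 1 -b-> 0 -b-> 0 -b-> 0 -a-> 3 -b-> 3 -a-> 4 -b-> 3 -b-> 3 -a-> 4 -b-> 3 -a-> 4 -b-> 3 -b-> 3
After 14 symbols: 3.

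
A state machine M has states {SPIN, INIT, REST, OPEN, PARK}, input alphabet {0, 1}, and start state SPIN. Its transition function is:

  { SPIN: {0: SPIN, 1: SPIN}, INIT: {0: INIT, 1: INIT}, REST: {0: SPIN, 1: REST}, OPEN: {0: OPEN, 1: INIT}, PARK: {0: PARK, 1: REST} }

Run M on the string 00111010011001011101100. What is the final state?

SPIN → SPIN → SPIN → SPIN → SPIN → SPIN → SPIN → SPIN → SPIN → SPIN → SPIN → SPIN → SPIN → SPIN → SPIN → SPIN → SPIN → SPIN → SPIN → SPIN → SPIN → SPIN → SPIN → SPIN

SPIN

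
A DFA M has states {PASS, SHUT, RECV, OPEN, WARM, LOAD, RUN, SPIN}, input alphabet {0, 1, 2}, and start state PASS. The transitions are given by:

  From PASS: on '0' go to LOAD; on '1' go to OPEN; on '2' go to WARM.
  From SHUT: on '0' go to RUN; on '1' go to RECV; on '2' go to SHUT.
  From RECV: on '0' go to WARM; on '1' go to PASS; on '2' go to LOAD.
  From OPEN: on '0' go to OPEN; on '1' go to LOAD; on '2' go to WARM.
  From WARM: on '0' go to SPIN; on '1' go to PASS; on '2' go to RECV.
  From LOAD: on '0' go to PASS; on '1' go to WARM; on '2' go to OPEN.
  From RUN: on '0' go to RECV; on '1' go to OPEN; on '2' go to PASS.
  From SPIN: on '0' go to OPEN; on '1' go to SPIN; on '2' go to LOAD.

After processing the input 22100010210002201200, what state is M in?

PASS → WARM → RECV → PASS → LOAD → PASS → LOAD → WARM → SPIN → LOAD → WARM → SPIN → OPEN → OPEN → WARM → RECV → WARM → PASS → WARM → SPIN → OPEN

OPEN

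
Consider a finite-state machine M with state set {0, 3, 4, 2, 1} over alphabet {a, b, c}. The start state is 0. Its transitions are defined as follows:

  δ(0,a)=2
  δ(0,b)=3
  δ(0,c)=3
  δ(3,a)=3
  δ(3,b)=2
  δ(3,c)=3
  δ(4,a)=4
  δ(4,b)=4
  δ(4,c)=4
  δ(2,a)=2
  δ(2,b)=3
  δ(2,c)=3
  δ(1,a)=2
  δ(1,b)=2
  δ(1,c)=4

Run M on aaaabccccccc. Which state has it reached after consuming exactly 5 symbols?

start at 0
read 'a': 0 → 2
read 'a': 2 → 2
read 'a': 2 → 2
read 'a': 2 → 2
read 'b': 2 → 3
After 5 symbols: 3.

3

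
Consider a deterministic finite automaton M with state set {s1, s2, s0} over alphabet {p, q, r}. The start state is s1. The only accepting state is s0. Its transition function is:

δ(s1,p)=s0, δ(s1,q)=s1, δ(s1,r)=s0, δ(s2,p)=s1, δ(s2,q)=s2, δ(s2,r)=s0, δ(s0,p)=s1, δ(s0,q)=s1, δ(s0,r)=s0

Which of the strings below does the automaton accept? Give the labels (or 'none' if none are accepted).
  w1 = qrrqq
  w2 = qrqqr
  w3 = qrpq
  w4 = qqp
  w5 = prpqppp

w2, w4, w5

w1: Trace: s1 -q-> s1 -r-> s0 -r-> s0 -q-> s1 -q-> s1  → end s1, rejected
w2: Trace: s1 -q-> s1 -r-> s0 -q-> s1 -q-> s1 -r-> s0  → end s0, accepted
w3: Trace: s1 -q-> s1 -r-> s0 -p-> s1 -q-> s1  → end s1, rejected
w4: Trace: s1 -q-> s1 -q-> s1 -p-> s0  → end s0, accepted
w5: Trace: s1 -p-> s0 -r-> s0 -p-> s1 -q-> s1 -p-> s0 -p-> s1 -p-> s0  → end s0, accepted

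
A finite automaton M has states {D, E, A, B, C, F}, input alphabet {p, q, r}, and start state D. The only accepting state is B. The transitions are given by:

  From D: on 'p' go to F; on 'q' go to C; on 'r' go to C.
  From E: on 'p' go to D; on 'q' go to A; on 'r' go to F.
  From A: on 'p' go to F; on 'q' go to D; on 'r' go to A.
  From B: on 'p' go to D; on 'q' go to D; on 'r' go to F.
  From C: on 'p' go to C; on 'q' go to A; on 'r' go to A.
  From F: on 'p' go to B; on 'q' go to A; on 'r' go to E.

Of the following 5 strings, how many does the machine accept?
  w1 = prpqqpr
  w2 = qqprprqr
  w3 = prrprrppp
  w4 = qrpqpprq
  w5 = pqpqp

w1:
  start at D
  read 'p': D → F
  read 'r': F → E
  read 'p': E → D
  read 'q': D → C
  read 'q': C → A
  read 'p': A → F
  read 'r': F → E
  end E, rejected
w2:
  start at D
  read 'q': D → C
  read 'q': C → A
  read 'p': A → F
  read 'r': F → E
  read 'p': E → D
  read 'r': D → C
  read 'q': C → A
  read 'r': A → A
  end A, rejected
w3:
  start at D
  read 'p': D → F
  read 'r': F → E
  read 'r': E → F
  read 'p': F → B
  read 'r': B → F
  read 'r': F → E
  read 'p': E → D
  read 'p': D → F
  read 'p': F → B
  end B, accepted
w4:
  start at D
  read 'q': D → C
  read 'r': C → A
  read 'p': A → F
  read 'q': F → A
  read 'p': A → F
  read 'p': F → B
  read 'r': B → F
  read 'q': F → A
  end A, rejected
w5:
  start at D
  read 'p': D → F
  read 'q': F → A
  read 'p': A → F
  read 'q': F → A
  read 'p': A → F
  end F, rejected

1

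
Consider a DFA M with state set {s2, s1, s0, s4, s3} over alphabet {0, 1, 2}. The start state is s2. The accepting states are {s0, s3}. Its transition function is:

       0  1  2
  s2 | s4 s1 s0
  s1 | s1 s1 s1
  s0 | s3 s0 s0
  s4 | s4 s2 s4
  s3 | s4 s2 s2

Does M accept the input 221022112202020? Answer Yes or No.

No

s2 → s0 → s0 → s0 → s3 → s2 → s0 → s0 → s0 → s0 → s0 → s3 → s2 → s4 → s4 → s4
End state s4 is not accepting.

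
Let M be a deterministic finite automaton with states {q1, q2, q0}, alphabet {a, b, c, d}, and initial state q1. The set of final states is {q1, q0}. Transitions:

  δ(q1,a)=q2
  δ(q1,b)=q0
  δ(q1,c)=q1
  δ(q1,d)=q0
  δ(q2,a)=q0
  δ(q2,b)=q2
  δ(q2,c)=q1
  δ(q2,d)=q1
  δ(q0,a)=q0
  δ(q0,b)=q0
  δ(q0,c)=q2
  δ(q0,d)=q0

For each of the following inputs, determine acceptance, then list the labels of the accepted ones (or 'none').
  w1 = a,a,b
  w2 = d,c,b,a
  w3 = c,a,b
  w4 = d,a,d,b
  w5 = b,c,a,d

w1: Trace: q1 -a-> q2 -a-> q0 -b-> q0  → end q0, accepted
w2: Trace: q1 -d-> q0 -c-> q2 -b-> q2 -a-> q0  → end q0, accepted
w3: Trace: q1 -c-> q1 -a-> q2 -b-> q2  → end q2, rejected
w4: Trace: q1 -d-> q0 -a-> q0 -d-> q0 -b-> q0  → end q0, accepted
w5: Trace: q1 -b-> q0 -c-> q2 -a-> q0 -d-> q0  → end q0, accepted

w1, w2, w4, w5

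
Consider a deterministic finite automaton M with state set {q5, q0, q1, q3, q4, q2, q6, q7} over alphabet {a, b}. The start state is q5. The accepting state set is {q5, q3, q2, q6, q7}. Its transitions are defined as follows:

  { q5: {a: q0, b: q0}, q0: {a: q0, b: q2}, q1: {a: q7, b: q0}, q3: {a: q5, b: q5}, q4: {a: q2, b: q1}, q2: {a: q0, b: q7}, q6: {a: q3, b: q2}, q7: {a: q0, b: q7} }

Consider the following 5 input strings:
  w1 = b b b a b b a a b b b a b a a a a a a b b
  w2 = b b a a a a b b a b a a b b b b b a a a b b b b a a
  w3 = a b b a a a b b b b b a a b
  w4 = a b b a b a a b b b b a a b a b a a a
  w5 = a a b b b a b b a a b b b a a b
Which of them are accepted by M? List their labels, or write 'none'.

w1, w3, w5

w1:
  start at q5
  read 'b': q5 → q0
  read 'b': q0 → q2
  read 'b': q2 → q7
  read 'a': q7 → q0
  read 'b': q0 → q2
  read 'b': q2 → q7
  read 'a': q7 → q0
  read 'a': q0 → q0
  read 'b': q0 → q2
  read 'b': q2 → q7
  read 'b': q7 → q7
  read 'a': q7 → q0
  read 'b': q0 → q2
  read 'a': q2 → q0
  read 'a': q0 → q0
  read 'a': q0 → q0
  read 'a': q0 → q0
  read 'a': q0 → q0
  read 'a': q0 → q0
  read 'b': q0 → q2
  read 'b': q2 → q7
  end q7, accepted
w2:
  start at q5
  read 'b': q5 → q0
  read 'b': q0 → q2
  read 'a': q2 → q0
  read 'a': q0 → q0
  read 'a': q0 → q0
  read 'a': q0 → q0
  read 'b': q0 → q2
  read 'b': q2 → q7
  read 'a': q7 → q0
  read 'b': q0 → q2
  read 'a': q2 → q0
  read 'a': q0 → q0
  read 'b': q0 → q2
  read 'b': q2 → q7
  read 'b': q7 → q7
  read 'b': q7 → q7
  read 'b': q7 → q7
  read 'a': q7 → q0
  read 'a': q0 → q0
  read 'a': q0 → q0
  read 'b': q0 → q2
  read 'b': q2 → q7
  read 'b': q7 → q7
  read 'b': q7 → q7
  read 'a': q7 → q0
  read 'a': q0 → q0
  end q0, rejected
w3:
  start at q5
  read 'a': q5 → q0
  read 'b': q0 → q2
  read 'b': q2 → q7
  read 'a': q7 → q0
  read 'a': q0 → q0
  read 'a': q0 → q0
  read 'b': q0 → q2
  read 'b': q2 → q7
  read 'b': q7 → q7
  read 'b': q7 → q7
  read 'b': q7 → q7
  read 'a': q7 → q0
  read 'a': q0 → q0
  read 'b': q0 → q2
  end q2, accepted
w4:
  start at q5
  read 'a': q5 → q0
  read 'b': q0 → q2
  read 'b': q2 → q7
  read 'a': q7 → q0
  read 'b': q0 → q2
  read 'a': q2 → q0
  read 'a': q0 → q0
  read 'b': q0 → q2
  read 'b': q2 → q7
  read 'b': q7 → q7
  read 'b': q7 → q7
  read 'a': q7 → q0
  read 'a': q0 → q0
  read 'b': q0 → q2
  read 'a': q2 → q0
  read 'b': q0 → q2
  read 'a': q2 → q0
  read 'a': q0 → q0
  read 'a': q0 → q0
  end q0, rejected
w5:
  start at q5
  read 'a': q5 → q0
  read 'a': q0 → q0
  read 'b': q0 → q2
  read 'b': q2 → q7
  read 'b': q7 → q7
  read 'a': q7 → q0
  read 'b': q0 → q2
  read 'b': q2 → q7
  read 'a': q7 → q0
  read 'a': q0 → q0
  read 'b': q0 → q2
  read 'b': q2 → q7
  read 'b': q7 → q7
  read 'a': q7 → q0
  read 'a': q0 → q0
  read 'b': q0 → q2
  end q2, accepted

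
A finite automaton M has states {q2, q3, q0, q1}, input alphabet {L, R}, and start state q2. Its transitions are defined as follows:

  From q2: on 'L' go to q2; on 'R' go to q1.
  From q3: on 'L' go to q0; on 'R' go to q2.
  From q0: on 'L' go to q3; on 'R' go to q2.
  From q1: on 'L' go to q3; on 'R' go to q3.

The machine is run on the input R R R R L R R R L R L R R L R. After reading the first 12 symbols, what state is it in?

q1

q2 → q1 → q3 → q2 → q1 → q3 → q2 → q1 → q3 → q0 → q2 → q2 → q1
After 12 symbols: q1.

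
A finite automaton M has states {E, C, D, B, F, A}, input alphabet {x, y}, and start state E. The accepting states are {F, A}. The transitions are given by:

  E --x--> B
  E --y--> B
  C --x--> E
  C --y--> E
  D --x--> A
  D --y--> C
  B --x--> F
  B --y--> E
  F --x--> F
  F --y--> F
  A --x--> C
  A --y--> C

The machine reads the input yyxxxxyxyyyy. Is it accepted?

E → B → E → B → F → F → F → F → F → F → F → F → F
End state F is accepting.

Yes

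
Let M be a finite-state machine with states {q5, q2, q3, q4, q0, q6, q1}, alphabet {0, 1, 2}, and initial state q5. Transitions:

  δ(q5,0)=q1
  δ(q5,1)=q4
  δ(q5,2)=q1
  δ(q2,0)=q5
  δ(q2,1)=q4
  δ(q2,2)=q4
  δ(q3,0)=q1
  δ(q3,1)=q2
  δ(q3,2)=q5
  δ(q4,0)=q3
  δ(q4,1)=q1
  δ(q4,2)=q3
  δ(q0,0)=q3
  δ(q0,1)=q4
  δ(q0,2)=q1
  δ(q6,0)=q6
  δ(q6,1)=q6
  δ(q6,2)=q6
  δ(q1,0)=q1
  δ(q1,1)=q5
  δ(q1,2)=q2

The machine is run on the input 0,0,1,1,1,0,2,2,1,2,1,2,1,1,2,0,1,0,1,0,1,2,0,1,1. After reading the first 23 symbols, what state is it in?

Trace: q5 -0-> q1 -0-> q1 -1-> q5 -1-> q4 -1-> q1 -0-> q1 -2-> q2 -2-> q4 -1-> q1 -2-> q2 -1-> q4 -2-> q3 -1-> q2 -1-> q4 -2-> q3 -0-> q1 -1-> q5 -0-> q1 -1-> q5 -0-> q1 -1-> q5 -2-> q1 -0-> q1
After 23 symbols: q1.

q1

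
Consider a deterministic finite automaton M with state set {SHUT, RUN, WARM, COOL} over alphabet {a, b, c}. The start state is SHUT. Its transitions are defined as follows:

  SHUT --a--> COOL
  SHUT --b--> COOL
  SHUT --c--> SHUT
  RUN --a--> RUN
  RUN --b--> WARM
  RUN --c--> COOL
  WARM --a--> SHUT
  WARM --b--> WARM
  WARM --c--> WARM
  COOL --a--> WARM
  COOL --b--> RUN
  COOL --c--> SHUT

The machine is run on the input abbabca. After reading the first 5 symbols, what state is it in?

COOL

start at SHUT
read 'a': SHUT → COOL
read 'b': COOL → RUN
read 'b': RUN → WARM
read 'a': WARM → SHUT
read 'b': SHUT → COOL
After 5 symbols: COOL.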